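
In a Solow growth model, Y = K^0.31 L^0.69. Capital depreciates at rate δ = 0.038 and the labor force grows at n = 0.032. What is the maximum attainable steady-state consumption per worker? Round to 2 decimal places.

Capital per worker breaks even when investment replaces (n + δ)·k; here n + δ = 0.07.
Setting f'(k) = n+δ gives 0.31·k^(0.31−1) = 0.07, hence k_gold = (0.31/0.07)^(1/0.69) ≈ 8.6420.
y_gold = 8.6420^0.31 ≈ 1.9514.
c_gold = y_gold − (n+δ)·k_gold = 1.9514 − 0.07·8.6420 ≈ 1.3465.

c_gold ≈ 1.35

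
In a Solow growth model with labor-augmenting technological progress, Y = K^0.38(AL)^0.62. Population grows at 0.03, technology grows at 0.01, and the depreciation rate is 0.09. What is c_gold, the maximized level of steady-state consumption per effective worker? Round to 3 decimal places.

c_gold ≈ 1.196

n + g + δ = 0.03 + 0.01 + 0.09 = 0.13.
Setting f'(k) = n+g+δ gives 0.38·k^(0.38−1) = 0.13, hence k_gold = (0.38/0.13)^(1/0.62) ≈ 5.6410.
y_gold = 5.6410^0.38 ≈ 1.9298.
c_gold = y_gold − (n+g+δ)·k_gold = 1.9298 − 0.13·5.6410 ≈ 1.1965.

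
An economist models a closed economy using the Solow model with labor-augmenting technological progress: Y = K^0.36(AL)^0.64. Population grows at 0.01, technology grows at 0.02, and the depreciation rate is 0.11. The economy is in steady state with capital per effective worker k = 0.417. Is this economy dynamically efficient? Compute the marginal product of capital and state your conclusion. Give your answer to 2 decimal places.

dynamically efficient; MPK ≈ 0.63

Break-even investment rate: n + g + δ = 0.01 + 0.02 + 0.11 = 0.14.
MPK = 0.36·k^(0.36−1) = 0.36·0.417^(-0.64) ≈ 0.6301.
MPK > 0.14, so the economy is dynamically efficient (under-saving).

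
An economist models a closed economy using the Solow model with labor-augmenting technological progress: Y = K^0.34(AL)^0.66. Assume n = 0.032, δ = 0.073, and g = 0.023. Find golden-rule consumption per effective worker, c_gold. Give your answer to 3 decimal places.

c_gold ≈ 1.092

Break-even investment rate: n + g + δ = 0.032 + 0.023 + 0.073 = 0.128.
Setting f'(k) = n+g+δ gives 0.34·k^(0.34−1) = 0.128, hence k_gold = (0.34/0.128)^(1/0.66) ≈ 4.3937.
y_gold = 4.3937^0.34 ≈ 1.6541.
c_gold = y_gold − (n+g+δ)·k_gold = 1.6541 − 0.128·4.3937 ≈ 1.0917.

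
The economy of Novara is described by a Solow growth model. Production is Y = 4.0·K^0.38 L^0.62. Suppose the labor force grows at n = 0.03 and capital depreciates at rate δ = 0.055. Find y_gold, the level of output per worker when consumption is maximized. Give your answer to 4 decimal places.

y_gold ≈ 23.4248

n + δ = 0.03 + 0.055 = 0.085.
Golden rule sets MPK = n+δ: 0.38·4.0·k^(0.38−1) = 0.085, so k_gold = (0.38·4.0/0.085)^(1/0.62) ≈ 104.7224.
Output: y_gold = 4.0·k_gold^0.38 = 4.0·104.7224^0.38 ≈ 23.4248.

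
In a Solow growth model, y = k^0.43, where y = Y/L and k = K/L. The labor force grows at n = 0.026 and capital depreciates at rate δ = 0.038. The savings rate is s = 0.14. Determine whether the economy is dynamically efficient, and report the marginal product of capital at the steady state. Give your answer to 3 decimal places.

Break-even investment rate: n + δ = 0.026 + 0.038 = 0.064.
Steady-state k*: s·k^0.43 = 0.064·k gives k* = (0.14/0.064)^(1/0.57) ≈ 3.9482.
MPK = 0.43·3.9482^(-0.57) ≈ 0.1966.
MPK > n+δ = 0.064, so the economy is dynamically efficient (under-saving).

dynamically efficient; MPK ≈ 0.197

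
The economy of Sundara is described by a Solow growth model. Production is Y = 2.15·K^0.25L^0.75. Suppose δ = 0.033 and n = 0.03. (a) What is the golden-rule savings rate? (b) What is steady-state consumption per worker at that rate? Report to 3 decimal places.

Break-even investment rate: n + δ = 0.03 + 0.033 = 0.063.
For Cobb-Douglas, s_gold equals capital's share: s_gold = 0.25.
Setting f'(k) = n+δ gives 0.25·2.15·k^(0.25−1) = 0.063, hence k_gold = (0.25·2.15/0.063)^(1/0.75) ≈ 17.4335.
y_gold = 2.15·17.4335^0.25 ≈ 4.3932; c_gold = (1−0.25)·y_gold ≈ 3.2949.

(a) s_gold = 0.250; (b) c_gold ≈ 3.295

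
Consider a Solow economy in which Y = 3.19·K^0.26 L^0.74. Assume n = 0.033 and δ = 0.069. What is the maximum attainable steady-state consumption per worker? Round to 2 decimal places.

c_gold ≈ 4.93

Capital per worker breaks even when investment replaces (n + δ)·k; here n + δ = 0.102.
Golden rule sets MPK = n+δ: 0.26·3.19·k^(0.26−1) = 0.102, so k_gold = (0.26·3.19/0.102)^(1/0.74) ≈ 16.9805.
y_gold = 3.19·16.9805^0.26 ≈ 6.6616.
c_gold = y_gold − (n+δ)·k_gold = 6.6616 − 0.102·16.9805 ≈ 4.9296.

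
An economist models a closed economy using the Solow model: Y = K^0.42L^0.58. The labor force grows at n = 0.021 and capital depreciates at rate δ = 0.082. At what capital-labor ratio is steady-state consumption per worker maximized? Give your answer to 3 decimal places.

n + δ = 0.021 + 0.082 = 0.103.
Golden rule sets MPK = n+δ: 0.42·k^(0.42−1) = 0.103, so k_gold = (0.42/0.103)^(1/0.58) ≈ 11.2833.

k_gold ≈ 11.283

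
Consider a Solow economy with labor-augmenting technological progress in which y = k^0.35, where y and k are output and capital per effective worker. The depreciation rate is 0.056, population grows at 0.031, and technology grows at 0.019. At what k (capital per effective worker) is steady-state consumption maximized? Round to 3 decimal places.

k_gold ≈ 6.282

n + g + δ = 0.031 + 0.019 + 0.056 = 0.106.
Maximizing c = f(k) − (n+g+δ)·k gives f'(k) = n+g+δ, i.e. 0.35·k^(0.35−1) = 0.106, so k_gold = (0.35/0.106)^(1/0.65) ≈ 6.2820.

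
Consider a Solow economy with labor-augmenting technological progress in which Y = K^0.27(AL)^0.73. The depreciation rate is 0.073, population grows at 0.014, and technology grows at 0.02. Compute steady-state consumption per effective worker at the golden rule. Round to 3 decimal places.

The effective depreciation rate is n + g + δ = 0.014 + 0.02 + 0.073 = 0.107.
At the golden rule the marginal product of capital equals n+g+δ: 0.27·k^(0.27−1) = 0.107. Solving, k_gold = (0.27/0.107)^(1/0.73) ≈ 3.5535.
y_gold = 3.5535^0.27 ≈ 1.4082.
c_gold = y_gold − (n+g+δ)·k_gold = 1.4082 − 0.107·3.5535 ≈ 1.0280.

c_gold ≈ 1.028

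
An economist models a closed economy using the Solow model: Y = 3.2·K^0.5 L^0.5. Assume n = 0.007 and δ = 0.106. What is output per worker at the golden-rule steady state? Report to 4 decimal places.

Break-even investment rate: n + δ = 0.007 + 0.106 = 0.113.
At the golden rule the marginal product of capital equals n+δ: 0.5·3.2·k^(0.5−1) = 0.113. Solving, k_gold = (0.5·3.2/0.113)^(1/0.5) ≈ 200.4856.
Output: y_gold = 3.2·k_gold^0.5 = 3.2·200.4856^0.5 ≈ 45.3097.

y_gold ≈ 45.3097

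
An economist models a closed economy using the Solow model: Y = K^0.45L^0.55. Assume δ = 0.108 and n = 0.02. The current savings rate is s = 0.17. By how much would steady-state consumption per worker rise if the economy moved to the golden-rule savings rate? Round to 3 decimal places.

n + δ = 0.02 + 0.108 = 0.128.
Current steady state (s = 0.17): k* = (0.17/0.128)^(1/0.55) ≈ 1.6752, y* = 1.6752^0.45 ≈ 1.2613, c* = (1−0.17)·1.2613 ≈ 1.0469.
Setting f'(k) = n+δ gives 0.45·k^(0.45−1) = 0.128, hence k_gold = (0.45/0.128)^(1/0.55) ≈ 9.8340.
y_gold = 9.8340^0.45 ≈ 2.7972, c_gold = y_gold − 0.128·k_gold ≈ 1.5385.
Gain: Δc = 1.5385 − 1.0469 ≈ 0.4916.

Δc ≈ 0.492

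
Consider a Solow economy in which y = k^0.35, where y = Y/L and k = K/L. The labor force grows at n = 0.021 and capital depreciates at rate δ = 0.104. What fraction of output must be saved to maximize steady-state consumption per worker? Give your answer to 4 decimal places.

Break-even investment rate: n + δ = 0.021 + 0.104 = 0.125.
At the golden rule MPK = n+δ, and in any Cobb-Douglas steady state s = (n+δ)·k/y = MPK·k/y = capital's share 0.35.

s_gold = 0.3500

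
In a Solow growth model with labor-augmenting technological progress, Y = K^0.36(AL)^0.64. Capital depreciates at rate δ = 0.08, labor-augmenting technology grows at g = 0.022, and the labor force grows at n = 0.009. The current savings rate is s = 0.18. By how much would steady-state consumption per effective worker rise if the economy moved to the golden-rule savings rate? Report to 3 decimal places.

The effective depreciation rate is n + g + δ = 0.009 + 0.022 + 0.08 = 0.111.
Current steady state (s = 0.18): k* = (0.18/0.111)^(1/0.64) ≈ 2.1284, y* = 2.1284^0.36 ≈ 1.3125, c* = (1−0.18)·1.3125 ≈ 1.0762.
Golden rule sets MPK = n+g+δ: 0.36·k^(0.36−1) = 0.111, so k_gold = (0.36/0.111)^(1/0.64) ≈ 6.2865.
y_gold = 6.2865^0.36 ≈ 1.9383, c_gold = y_gold − 0.111·k_gold ≈ 1.2405.
Gain: Δc = 1.2405 − 1.0762 ≈ 0.1643.

Δc ≈ 0.164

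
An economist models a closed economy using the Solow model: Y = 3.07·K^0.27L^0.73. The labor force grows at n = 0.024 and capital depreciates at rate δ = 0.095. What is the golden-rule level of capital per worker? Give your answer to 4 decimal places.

The effective depreciation rate is n + δ = 0.024 + 0.095 = 0.119.
Setting f'(k) = n+δ gives 0.27·3.07·k^(0.27−1) = 0.119, hence k_gold = (0.27·3.07/0.119)^(1/0.73) ≈ 14.2802.

k_gold ≈ 14.2802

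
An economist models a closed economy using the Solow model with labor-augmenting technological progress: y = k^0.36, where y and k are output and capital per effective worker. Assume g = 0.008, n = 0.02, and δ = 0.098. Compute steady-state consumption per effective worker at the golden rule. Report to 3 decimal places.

c_gold ≈ 1.155

n + g + δ = 0.02 + 0.008 + 0.098 = 0.126.
At the golden rule the marginal product of capital equals n+g+δ: 0.36·k^(0.36−1) = 0.126. Solving, k_gold = (0.36/0.126)^(1/0.64) ≈ 5.1570.
y_gold = 5.1570^0.36 ≈ 1.8049.
c_gold = y_gold − (n+g+δ)·k_gold = 1.8049 − 0.126·5.1570 ≈ 1.1552.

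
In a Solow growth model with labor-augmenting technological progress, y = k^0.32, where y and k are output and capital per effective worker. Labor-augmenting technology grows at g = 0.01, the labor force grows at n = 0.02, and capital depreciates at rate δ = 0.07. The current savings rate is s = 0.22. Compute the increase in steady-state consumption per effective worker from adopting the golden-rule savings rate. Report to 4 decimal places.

The effective depreciation rate is n + g + δ = 0.02 + 0.01 + 0.07 = 0.1.
Current steady state (s = 0.22): k* = (0.22/0.1)^(1/0.68) ≈ 3.1883, y* = 3.1883^0.32 ≈ 1.4492, c* = (1−0.22)·1.4492 ≈ 1.1304.
At the golden rule the marginal product of capital equals n+g+δ: 0.32·k^(0.32−1) = 0.1. Solving, k_gold = (0.32/0.1)^(1/0.68) ≈ 5.5318.
y_gold = 5.5318^0.32 ≈ 1.7287, c_gold = y_gold − 0.1·k_gold ≈ 1.1755.
Gain: Δc = 1.1755 − 1.1304 ≈ 0.0451.

Δc ≈ 0.0451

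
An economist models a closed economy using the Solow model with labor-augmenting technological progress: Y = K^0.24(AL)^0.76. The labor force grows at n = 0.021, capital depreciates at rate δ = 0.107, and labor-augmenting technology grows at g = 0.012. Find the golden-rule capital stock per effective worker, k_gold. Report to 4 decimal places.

n + g + δ = 0.021 + 0.012 + 0.107 = 0.14.
Setting f'(k) = n+g+δ gives 0.24·k^(0.24−1) = 0.14, hence k_gold = (0.24/0.14)^(1/0.76) ≈ 2.0324.

k_gold ≈ 2.0324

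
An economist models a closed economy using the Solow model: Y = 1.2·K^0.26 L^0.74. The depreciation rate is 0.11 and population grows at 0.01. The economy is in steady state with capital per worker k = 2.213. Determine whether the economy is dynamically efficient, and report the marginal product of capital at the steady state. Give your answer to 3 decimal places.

dynamically efficient; MPK ≈ 0.173

n + δ = 0.01 + 0.11 = 0.12.
MPK = 0.26·1.2·k^(0.26−1) = 0.26·1.2·2.213^(-0.74) ≈ 0.1733.
MPK > 0.12, so the economy is dynamically efficient (under-saving).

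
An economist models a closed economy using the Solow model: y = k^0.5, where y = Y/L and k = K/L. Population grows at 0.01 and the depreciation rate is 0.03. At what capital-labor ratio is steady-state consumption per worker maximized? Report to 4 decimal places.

The effective depreciation rate is n + δ = 0.01 + 0.03 = 0.04.
Setting f'(k) = n+δ gives 0.5·k^(0.5−1) = 0.04, hence k_gold = (0.5/0.04)^(1/0.5) ≈ 156.2500.

k_gold ≈ 156.2500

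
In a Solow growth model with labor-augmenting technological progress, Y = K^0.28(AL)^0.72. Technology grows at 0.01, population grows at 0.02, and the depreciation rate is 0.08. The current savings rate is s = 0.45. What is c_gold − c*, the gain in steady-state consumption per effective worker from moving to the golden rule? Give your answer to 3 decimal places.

Capital per effective worker breaks even when investment replaces (n + g + δ)·k; here n + g + δ = 0.11.
Current steady state (s = 0.45): k* = (0.45/0.11)^(1/0.72) ≈ 7.0754, y* = 7.0754^0.28 ≈ 1.7295, c* = (1−0.45)·1.7295 ≈ 0.9512.
Setting f'(k) = n+g+δ gives 0.28·k^(0.28−1) = 0.11, hence k_gold = (0.28/0.11)^(1/0.72) ≈ 3.6607.
y_gold = 3.6607^0.28 ≈ 1.4381, c_gold = y_gold − 0.11·k_gold ≈ 1.0355.
Gain: Δc = 1.0355 − 0.9512 ≈ 0.0842.

Δc ≈ 0.084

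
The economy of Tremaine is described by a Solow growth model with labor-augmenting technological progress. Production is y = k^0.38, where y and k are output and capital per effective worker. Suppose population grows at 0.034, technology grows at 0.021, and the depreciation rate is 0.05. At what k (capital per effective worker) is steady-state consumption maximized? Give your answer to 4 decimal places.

k_gold ≈ 7.9608

Break-even investment rate: n + g + δ = 0.034 + 0.021 + 0.05 = 0.105.
At the golden rule the marginal product of capital equals n+g+δ: 0.38·k^(0.38−1) = 0.105. Solving, k_gold = (0.38/0.105)^(1/0.62) ≈ 7.9608.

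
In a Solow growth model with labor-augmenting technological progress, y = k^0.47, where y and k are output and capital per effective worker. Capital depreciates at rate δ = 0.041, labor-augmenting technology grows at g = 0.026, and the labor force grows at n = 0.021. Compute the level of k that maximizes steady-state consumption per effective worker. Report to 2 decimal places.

The effective depreciation rate is n + g + δ = 0.021 + 0.026 + 0.041 = 0.088.
At the golden rule the marginal product of capital equals n+g+δ: 0.47·k^(0.47−1) = 0.088. Solving, k_gold = (0.47/0.088)^(1/0.53) ≈ 23.5971.

k_gold ≈ 23.60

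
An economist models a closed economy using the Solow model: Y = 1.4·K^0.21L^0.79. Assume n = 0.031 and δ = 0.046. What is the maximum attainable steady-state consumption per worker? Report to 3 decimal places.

c_gold ≈ 1.579

n + δ = 0.031 + 0.046 = 0.077.
At the golden rule the marginal product of capital equals n+δ: 0.21·1.4·k^(0.21−1) = 0.077. Solving, k_gold = (0.21·1.4/0.077)^(1/0.79) ≈ 5.4516.
y_gold = 1.4·5.4516^0.21 ≈ 1.9989.
c_gold = y_gold − (n+δ)·k_gold = 1.9989 − 0.077·5.4516 ≈ 1.5792.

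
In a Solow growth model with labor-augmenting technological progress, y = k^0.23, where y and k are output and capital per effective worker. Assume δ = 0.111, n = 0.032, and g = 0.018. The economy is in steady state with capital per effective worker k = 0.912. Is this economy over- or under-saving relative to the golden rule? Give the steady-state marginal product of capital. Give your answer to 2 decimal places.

Break-even investment rate: n + g + δ = 0.032 + 0.018 + 0.111 = 0.161.
MPK = 0.23·k^(0.23−1) = 0.23·0.912^(-0.77) ≈ 0.2469.
MPK > 0.161, so the economy is dynamically efficient (under-saving).

under-saving; MPK ≈ 0.25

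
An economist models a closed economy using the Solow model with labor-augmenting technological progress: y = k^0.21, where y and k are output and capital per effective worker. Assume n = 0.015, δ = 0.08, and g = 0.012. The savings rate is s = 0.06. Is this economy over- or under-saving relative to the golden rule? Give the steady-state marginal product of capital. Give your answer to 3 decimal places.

Capital per effective worker breaks even when investment replaces (n + g + δ)·k; here n + g + δ = 0.107.
Steady-state k*: s·k^0.21 = 0.107·k gives k* = (0.06/0.107)^(1/0.79) ≈ 0.4808.
MPK = 0.21·0.4808^(-0.79) ≈ 0.3745.
MPK > n+g+δ = 0.107, so the economy is dynamically efficient (under-saving).

under-saving; MPK ≈ 0.374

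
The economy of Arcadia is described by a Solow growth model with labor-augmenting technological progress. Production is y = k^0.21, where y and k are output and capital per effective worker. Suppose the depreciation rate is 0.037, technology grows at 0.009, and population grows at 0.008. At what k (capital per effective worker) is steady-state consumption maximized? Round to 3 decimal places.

The effective depreciation rate is n + g + δ = 0.008 + 0.009 + 0.037 = 0.054.
Maximizing c = f(k) − (n+g+δ)·k gives f'(k) = n+g+δ, i.e. 0.21·k^(0.21−1) = 0.054, so k_gold = (0.21/0.054)^(1/0.79) ≈ 5.5797.

k_gold ≈ 5.580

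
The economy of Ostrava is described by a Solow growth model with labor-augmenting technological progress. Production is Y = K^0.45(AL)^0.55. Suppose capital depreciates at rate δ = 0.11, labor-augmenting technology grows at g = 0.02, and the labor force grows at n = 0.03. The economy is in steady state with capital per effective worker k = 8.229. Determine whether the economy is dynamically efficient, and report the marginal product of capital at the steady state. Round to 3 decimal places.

dynamically inefficient; MPK ≈ 0.141

n + g + δ = 0.03 + 0.02 + 0.11 = 0.16.
MPK = 0.45·k^(0.45−1) = 0.45·8.229^(-0.55) ≈ 0.1412.
MPK < 0.16, so the economy is dynamically inefficient (over-saving).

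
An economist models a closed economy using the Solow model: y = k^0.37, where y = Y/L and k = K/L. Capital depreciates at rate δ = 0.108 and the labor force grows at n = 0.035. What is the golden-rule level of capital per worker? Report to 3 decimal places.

k_gold ≈ 4.522

The effective depreciation rate is n + δ = 0.035 + 0.108 = 0.143.
Golden rule sets MPK = n+δ: 0.37·k^(0.37−1) = 0.143, so k_gold = (0.37/0.143)^(1/0.63) ≈ 4.5221.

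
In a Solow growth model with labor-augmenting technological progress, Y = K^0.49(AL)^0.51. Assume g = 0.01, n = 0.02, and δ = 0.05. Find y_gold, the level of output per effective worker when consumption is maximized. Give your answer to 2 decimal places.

Break-even investment rate: n + g + δ = 0.02 + 0.01 + 0.05 = 0.08.
At the golden rule the marginal product of capital equals n+g+δ: 0.49·k^(0.49−1) = 0.08. Solving, k_gold = (0.49/0.08)^(1/0.51) ≈ 34.9418.
Output: y_gold = k_gold^0.49 = 34.9418^0.49 ≈ 5.7048.

y_gold ≈ 5.70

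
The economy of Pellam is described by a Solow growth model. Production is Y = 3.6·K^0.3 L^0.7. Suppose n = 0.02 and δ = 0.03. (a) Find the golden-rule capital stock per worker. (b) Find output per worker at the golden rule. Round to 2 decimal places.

Capital per worker breaks even when investment replaces (n + δ)·k; here n + δ = 0.05.
Maximizing c = f(k) − (n+δ)·k gives f'(k) = n+δ, i.e. 0.3·3.6·k^(0.3−1) = 0.05, so k_gold = (0.3·3.6/0.05)^(1/0.7) ≈ 80.6051.
y_gold = 3.6·80.6051^0.3 ≈ 13.4342.

(a) k_gold ≈ 80.61; (b) y_gold ≈ 13.43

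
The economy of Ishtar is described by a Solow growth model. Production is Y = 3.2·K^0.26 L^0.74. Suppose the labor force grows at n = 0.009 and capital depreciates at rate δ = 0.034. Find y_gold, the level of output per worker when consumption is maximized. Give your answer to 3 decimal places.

Break-even investment rate: n + δ = 0.009 + 0.034 = 0.043.
At the golden rule the marginal product of capital equals n+δ: 0.26·3.2·k^(0.26−1) = 0.043. Solving, k_gold = (0.26·3.2/0.043)^(1/0.74) ≈ 54.7927.
Output: y_gold = 3.2·k_gold^0.26 = 3.2·54.7927^0.26 ≈ 9.0619.

y_gold ≈ 9.062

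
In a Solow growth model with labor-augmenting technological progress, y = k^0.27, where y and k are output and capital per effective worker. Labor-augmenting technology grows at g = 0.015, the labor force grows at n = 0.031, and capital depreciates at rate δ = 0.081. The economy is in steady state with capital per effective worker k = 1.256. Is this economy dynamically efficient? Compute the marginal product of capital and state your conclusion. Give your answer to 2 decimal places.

Break-even investment rate: n + g + δ = 0.031 + 0.015 + 0.081 = 0.127.
MPK = 0.27·k^(0.27−1) = 0.27·1.256^(-0.73) ≈ 0.2286.
MPK > 0.127, so the economy is dynamically efficient (under-saving).

dynamically efficient; MPK ≈ 0.23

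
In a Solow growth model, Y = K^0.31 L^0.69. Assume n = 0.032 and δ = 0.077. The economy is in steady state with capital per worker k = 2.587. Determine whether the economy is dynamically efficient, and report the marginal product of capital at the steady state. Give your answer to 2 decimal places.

n + δ = 0.032 + 0.077 = 0.109.
MPK = 0.31·k^(0.31−1) = 0.31·2.587^(-0.69) ≈ 0.1609.
MPK > 0.109, so the economy is dynamically efficient (under-saving).

dynamically efficient; MPK ≈ 0.16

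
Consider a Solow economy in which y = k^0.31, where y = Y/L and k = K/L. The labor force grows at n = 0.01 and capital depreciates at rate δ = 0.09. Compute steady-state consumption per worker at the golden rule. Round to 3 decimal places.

The effective depreciation rate is n + δ = 0.01 + 0.09 = 0.1.
Golden rule sets MPK = n+δ: 0.31·k^(0.31−1) = 0.1, so k_gold = (0.31/0.1)^(1/0.69) ≈ 5.1537.
y_gold = 5.1537^0.31 ≈ 1.6625.
c_gold = y_gold − (n+δ)·k_gold = 1.6625 − 0.1·5.1537 ≈ 1.1471.

c_gold ≈ 1.147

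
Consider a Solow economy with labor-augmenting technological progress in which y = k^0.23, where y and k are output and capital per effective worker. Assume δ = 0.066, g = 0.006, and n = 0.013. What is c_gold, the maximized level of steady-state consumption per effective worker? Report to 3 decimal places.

Break-even investment rate: n + g + δ = 0.013 + 0.006 + 0.066 = 0.085.
Golden rule sets MPK = n+g+δ: 0.23·k^(0.23−1) = 0.085, so k_gold = (0.23/0.085)^(1/0.77) ≈ 3.6428.
y_gold = 3.6428^0.23 ≈ 1.3463.
c_gold = y_gold − (n+g+δ)·k_gold = 1.3463 − 0.085·3.6428 ≈ 1.0366.

c_gold ≈ 1.037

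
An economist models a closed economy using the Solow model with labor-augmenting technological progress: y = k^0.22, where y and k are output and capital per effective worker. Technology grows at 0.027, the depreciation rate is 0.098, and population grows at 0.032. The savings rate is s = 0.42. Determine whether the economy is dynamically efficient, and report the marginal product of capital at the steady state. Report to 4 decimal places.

The effective depreciation rate is n + g + δ = 0.032 + 0.027 + 0.098 = 0.157.
Steady-state k*: s·k^0.22 = 0.157·k gives k* = (0.42/0.157)^(1/0.78) ≈ 3.5309.
MPK = 0.22·3.5309^(-0.78) ≈ 0.0822.
MPK < n+g+δ = 0.157, so the economy is dynamically inefficient (over-saving).

dynamically inefficient; MPK ≈ 0.0822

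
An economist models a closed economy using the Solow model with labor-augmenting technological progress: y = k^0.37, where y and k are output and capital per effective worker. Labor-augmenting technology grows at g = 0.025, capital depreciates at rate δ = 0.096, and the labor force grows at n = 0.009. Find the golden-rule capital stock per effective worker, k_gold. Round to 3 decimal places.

n + g + δ = 0.009 + 0.025 + 0.096 = 0.13.
Maximizing c = f(k) − (n+g+δ)·k gives f'(k) = n+g+δ, i.e. 0.37·k^(0.37−1) = 0.13, so k_gold = (0.37/0.13)^(1/0.63) ≈ 5.2607.

k_gold ≈ 5.261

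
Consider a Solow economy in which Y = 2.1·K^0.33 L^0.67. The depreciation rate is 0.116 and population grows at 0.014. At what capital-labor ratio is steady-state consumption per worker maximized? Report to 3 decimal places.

k_gold ≈ 12.155

Capital per worker breaks even when investment replaces (n + δ)·k; here n + δ = 0.13.
Golden rule sets MPK = n+δ: 0.33·2.1·k^(0.33−1) = 0.13, so k_gold = (0.33·2.1/0.13)^(1/0.67) ≈ 12.1552.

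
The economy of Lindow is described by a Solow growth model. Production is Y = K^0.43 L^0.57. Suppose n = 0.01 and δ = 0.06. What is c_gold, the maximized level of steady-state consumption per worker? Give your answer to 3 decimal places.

c_gold ≈ 2.242

Break-even investment rate: n + δ = 0.01 + 0.06 = 0.07.
Golden rule sets MPK = n+δ: 0.43·k^(0.43−1) = 0.07, so k_gold = (0.43/0.07)^(1/0.57) ≈ 24.1605.
y_gold = 24.1605^0.43 ≈ 3.9331.
c_gold = y_gold − (n+δ)·k_gold = 3.9331 − 0.07·24.1605 ≈ 2.2419.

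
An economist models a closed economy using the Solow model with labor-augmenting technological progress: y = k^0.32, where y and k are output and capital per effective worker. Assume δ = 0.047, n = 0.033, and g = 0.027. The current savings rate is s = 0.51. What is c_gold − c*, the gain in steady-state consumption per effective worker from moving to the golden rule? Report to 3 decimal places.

The effective depreciation rate is n + g + δ = 0.033 + 0.027 + 0.047 = 0.107.
Current steady state (s = 0.51): k* = (0.51/0.107)^(1/0.68) ≈ 9.9388, y* = 9.9388^0.32 ≈ 2.0852, c* = (1−0.51)·2.0852 ≈ 1.0217.
At the golden rule the marginal product of capital equals n+g+δ: 0.32·k^(0.32−1) = 0.107. Solving, k_gold = (0.32/0.107)^(1/0.68) ≈ 5.0079.
y_gold = 5.0079^0.32 ≈ 1.6745, c_gold = y_gold − 0.107·k_gold ≈ 1.1387.
Gain: Δc = 1.1387 − 1.0217 ≈ 0.1169.

Δc ≈ 0.117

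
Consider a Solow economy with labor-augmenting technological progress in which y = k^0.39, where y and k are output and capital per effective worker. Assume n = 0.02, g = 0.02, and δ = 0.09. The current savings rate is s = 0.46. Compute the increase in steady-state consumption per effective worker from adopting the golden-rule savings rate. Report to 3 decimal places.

The effective depreciation rate is n + g + δ = 0.02 + 0.02 + 0.09 = 0.13.
Current steady state (s = 0.46): k* = (0.46/0.13)^(1/0.61) ≈ 7.9377, y* = 7.9377^0.39 ≈ 2.2433, c* = (1−0.46)·2.2433 ≈ 1.2114.
At the golden rule the marginal product of capital equals n+g+δ: 0.39·k^(0.39−1) = 0.13. Solving, k_gold = (0.39/0.13)^(1/0.61) ≈ 6.0557.
y_gold = 6.0557^0.39 ≈ 2.0186, c_gold = y_gold − 0.13·k_gold ≈ 1.2313.
Gain: Δc = 1.2313 − 1.2114 ≈ 0.0200.

Δc ≈ 0.020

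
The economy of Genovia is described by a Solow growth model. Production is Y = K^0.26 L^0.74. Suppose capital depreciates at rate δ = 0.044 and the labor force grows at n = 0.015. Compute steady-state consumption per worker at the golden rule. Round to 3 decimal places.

c_gold ≈ 1.246

Capital per worker breaks even when investment replaces (n + δ)·k; here n + δ = 0.059.
At the golden rule the marginal product of capital equals n+δ: 0.26·k^(0.26−1) = 0.059. Solving, k_gold = (0.26/0.059)^(1/0.74) ≈ 7.4205.
y_gold = 7.4205^0.26 ≈ 1.6839.
c_gold = y_gold − (n+δ)·k_gold = 1.6839 − 0.059·7.4205 ≈ 1.2461.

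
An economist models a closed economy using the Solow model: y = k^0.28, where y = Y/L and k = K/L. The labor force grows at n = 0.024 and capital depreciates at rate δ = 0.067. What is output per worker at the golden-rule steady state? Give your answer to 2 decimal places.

The effective depreciation rate is n + δ = 0.024 + 0.067 = 0.091.
Golden rule sets MPK = n+δ: 0.28·k^(0.28−1) = 0.091, so k_gold = (0.28/0.091)^(1/0.72) ≈ 4.7636.
Output: y_gold = k_gold^0.28 = 4.7636^0.28 ≈ 1.5482.

y_gold ≈ 1.55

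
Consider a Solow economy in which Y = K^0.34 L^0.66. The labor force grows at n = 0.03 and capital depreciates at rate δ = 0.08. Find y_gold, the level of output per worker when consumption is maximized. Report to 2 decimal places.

y_gold ≈ 1.79

Break-even investment rate: n + δ = 0.03 + 0.08 = 0.11.
Setting f'(k) = n+δ gives 0.34·k^(0.34−1) = 0.11, hence k_gold = (0.34/0.11)^(1/0.66) ≈ 5.5278.
Output: y_gold = k_gold^0.34 = 5.5278^0.34 ≈ 1.7884.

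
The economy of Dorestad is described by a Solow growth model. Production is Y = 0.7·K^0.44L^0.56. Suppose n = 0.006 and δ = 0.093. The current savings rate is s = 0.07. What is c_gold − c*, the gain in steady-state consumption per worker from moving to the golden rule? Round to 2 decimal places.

Capital per worker breaks even when investment replaces (n + δ)·k; here n + δ = 0.099.
Current steady state (s = 0.07): k* = (0.07·0.7/0.099)^(1/0.56) ≈ 0.2848, y* = 0.7·0.2848^0.44 ≈ 0.4028, c* = (1−0.07)·0.4028 ≈ 0.3746.
Setting f'(k) = n+δ gives 0.44·0.7·k^(0.44−1) = 0.099, hence k_gold = (0.44·0.7/0.099)^(1/0.56) ≈ 7.5894.
y_gold = 0.7·7.5894^0.44 ≈ 1.7076, c_gold = y_gold − 0.099·k_gold ≈ 0.9563.
Gain: Δc = 0.9563 − 0.3746 ≈ 0.5816.

Δc ≈ 0.58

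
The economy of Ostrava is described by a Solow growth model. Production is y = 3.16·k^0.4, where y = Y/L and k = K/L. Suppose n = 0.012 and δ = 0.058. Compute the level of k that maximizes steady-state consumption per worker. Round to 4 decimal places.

k_gold ≈ 124.2840

Capital per worker breaks even when investment replaces (n + δ)·k; here n + δ = 0.07.
At the golden rule the marginal product of capital equals n+δ: 0.4·3.16·k^(0.4−1) = 0.07. Solving, k_gold = (0.4·3.16/0.07)^(1/0.6) ≈ 124.2840.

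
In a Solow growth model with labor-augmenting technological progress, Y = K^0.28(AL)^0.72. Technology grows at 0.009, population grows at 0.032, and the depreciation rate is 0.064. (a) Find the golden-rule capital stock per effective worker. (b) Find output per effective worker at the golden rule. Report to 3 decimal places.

(a) k_gold ≈ 3.905; (b) y_gold ≈ 1.464

Capital per effective worker breaks even when investment replaces (n + g + δ)·k; here n + g + δ = 0.105.
Golden rule sets MPK = n+g+δ: 0.28·k^(0.28−1) = 0.105, so k_gold = (0.28/0.105)^(1/0.72) ≈ 3.9050.
y_gold = 3.9050^0.28 ≈ 1.4644.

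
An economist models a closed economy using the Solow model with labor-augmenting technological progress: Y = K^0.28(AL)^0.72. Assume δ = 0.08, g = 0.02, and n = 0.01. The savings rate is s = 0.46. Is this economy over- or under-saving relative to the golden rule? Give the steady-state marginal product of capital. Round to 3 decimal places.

over-saving; MPK ≈ 0.067

n + g + δ = 0.01 + 0.02 + 0.08 = 0.11.
Steady-state k*: s·k^0.28 = 0.11·k gives k* = (0.46/0.11)^(1/0.72) ≈ 7.2947.
MPK = 0.28·7.2947^(-0.72) ≈ 0.0670.
MPK < n+g+δ = 0.11, so the economy is dynamically inefficient (over-saving).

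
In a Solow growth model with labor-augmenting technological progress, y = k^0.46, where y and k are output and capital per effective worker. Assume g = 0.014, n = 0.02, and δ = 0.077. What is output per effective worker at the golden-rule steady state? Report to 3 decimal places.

y_gold ≈ 3.357

Break-even investment rate: n + g + δ = 0.02 + 0.014 + 0.077 = 0.111.
At the golden rule the marginal product of capital equals n+g+δ: 0.46·k^(0.46−1) = 0.111. Solving, k_gold = (0.46/0.111)^(1/0.54) ≈ 13.9123.
Output: y_gold = k_gold^0.46 = 13.9123^0.46 ≈ 3.3571.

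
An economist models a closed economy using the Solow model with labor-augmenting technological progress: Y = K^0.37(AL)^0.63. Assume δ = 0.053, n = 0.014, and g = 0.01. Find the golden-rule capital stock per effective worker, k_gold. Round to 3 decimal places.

The effective depreciation rate is n + g + δ = 0.014 + 0.01 + 0.053 = 0.077.
Setting f'(k) = n+g+δ gives 0.37·k^(0.37−1) = 0.077, hence k_gold = (0.37/0.077)^(1/0.63) ≈ 12.0804.

k_gold ≈ 12.080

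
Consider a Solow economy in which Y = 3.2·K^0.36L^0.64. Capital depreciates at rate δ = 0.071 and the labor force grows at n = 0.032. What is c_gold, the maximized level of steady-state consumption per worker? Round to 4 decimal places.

c_gold ≈ 7.9648

n + δ = 0.032 + 0.071 = 0.103.
Golden rule sets MPK = n+δ: 0.36·3.2·k^(0.36−1) = 0.103, so k_gold = (0.36·3.2/0.103)^(1/0.64) ≈ 43.4972.
y_gold = 3.2·43.4972^0.36 ≈ 12.4450.
c_gold = y_gold − (n+δ)·k_gold = 12.4450 − 0.103·43.4972 ≈ 7.9648.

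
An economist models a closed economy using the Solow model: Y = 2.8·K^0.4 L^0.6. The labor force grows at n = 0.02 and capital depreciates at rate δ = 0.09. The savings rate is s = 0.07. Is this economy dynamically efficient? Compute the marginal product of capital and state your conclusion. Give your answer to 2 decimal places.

Break-even investment rate: n + δ = 0.02 + 0.09 = 0.11.
Steady-state k*: s·A·k^0.4 = 0.11·k gives k* = (0.07·2.8/0.11)^(1/0.6) ≈ 2.6188.
MPK = 0.4·2.8·2.6188^(-0.6) ≈ 0.6286.
MPK > n+δ = 0.11, so the economy is dynamically efficient (under-saving).

dynamically efficient; MPK ≈ 0.63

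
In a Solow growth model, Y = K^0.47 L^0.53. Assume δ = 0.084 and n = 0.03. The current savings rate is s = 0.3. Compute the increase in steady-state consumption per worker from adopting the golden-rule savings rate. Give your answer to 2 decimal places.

The effective depreciation rate is n + δ = 0.03 + 0.084 = 0.114.
Current steady state (s = 0.3): k* = (0.3/0.114)^(1/0.53) ≈ 6.2067, y* = 6.2067^0.47 ≈ 2.3585, c* = (1−0.3)·2.3585 ≈ 1.6510.
At the golden rule the marginal product of capital equals n+δ: 0.47·k^(0.47−1) = 0.114. Solving, k_gold = (0.47/0.114)^(1/0.53) ≈ 14.4791.
y_gold = 14.4791^0.47 ≈ 3.5120, c_gold = y_gold − 0.114·k_gold ≈ 1.8613.
Gain: Δc = 1.8613 − 1.6510 ≈ 0.2104.

Δc ≈ 0.21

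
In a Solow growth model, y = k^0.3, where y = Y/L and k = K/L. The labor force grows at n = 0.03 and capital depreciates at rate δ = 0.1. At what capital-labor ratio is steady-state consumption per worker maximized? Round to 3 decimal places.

k_gold ≈ 3.302

Break-even investment rate: n + δ = 0.03 + 0.1 = 0.13.
At the golden rule the marginal product of capital equals n+δ: 0.3·k^(0.3−1) = 0.13. Solving, k_gold = (0.3/0.13)^(1/0.7) ≈ 3.3024.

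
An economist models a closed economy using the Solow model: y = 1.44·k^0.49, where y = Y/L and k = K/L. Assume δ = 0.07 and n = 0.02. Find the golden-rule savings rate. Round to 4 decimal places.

Break-even investment rate: n + δ = 0.02 + 0.07 = 0.09.
At the golden rule MPK = n+δ, and in any Cobb-Douglas steady state s = (n+δ)·k/y = MPK·k/y = capital's share 0.49.

s_gold = 0.4900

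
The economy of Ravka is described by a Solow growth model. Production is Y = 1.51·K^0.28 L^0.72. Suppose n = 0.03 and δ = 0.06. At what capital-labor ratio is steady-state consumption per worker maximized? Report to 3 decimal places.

Break-even investment rate: n + δ = 0.03 + 0.06 = 0.09.
Golden rule sets MPK = n+δ: 0.28·1.51·k^(0.28−1) = 0.09, so k_gold = (0.28·1.51/0.09)^(1/0.72) ≈ 8.5740.

k_gold ≈ 8.574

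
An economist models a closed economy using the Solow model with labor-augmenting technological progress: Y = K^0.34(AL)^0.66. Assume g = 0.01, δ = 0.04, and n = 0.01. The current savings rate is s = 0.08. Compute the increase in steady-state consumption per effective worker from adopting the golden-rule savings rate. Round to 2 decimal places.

Capital per effective worker breaks even when investment replaces (n + g + δ)·k; here n + g + δ = 0.06.
Current steady state (s = 0.08): k* = (0.08/0.06)^(1/0.66) ≈ 1.5463, y* = 1.5463^0.34 ≈ 1.1597, c* = (1−0.08)·1.1597 ≈ 1.0670.
Golden rule sets MPK = n+g+δ: 0.34·k^(0.34−1) = 0.06, so k_gold = (0.34/0.06)^(1/0.66) ≈ 13.8486.
y_gold = 13.8486^0.34 ≈ 2.4439, c_gold = y_gold − 0.06·k_gold ≈ 1.6130.
Gain: Δc = 1.6130 − 1.0670 ≈ 0.5460.

Δc ≈ 0.55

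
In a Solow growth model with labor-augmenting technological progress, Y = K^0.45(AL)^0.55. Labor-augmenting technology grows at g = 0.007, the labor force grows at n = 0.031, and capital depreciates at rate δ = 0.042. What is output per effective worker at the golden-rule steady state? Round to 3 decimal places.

y_gold ≈ 4.109

n + g + δ = 0.031 + 0.007 + 0.042 = 0.08.
Golden rule sets MPK = n+g+δ: 0.45·k^(0.45−1) = 0.08, so k_gold = (0.45/0.08)^(1/0.55) ≈ 23.1132.
Output: y_gold = k_gold^0.45 = 23.1132^0.45 ≈ 4.1090.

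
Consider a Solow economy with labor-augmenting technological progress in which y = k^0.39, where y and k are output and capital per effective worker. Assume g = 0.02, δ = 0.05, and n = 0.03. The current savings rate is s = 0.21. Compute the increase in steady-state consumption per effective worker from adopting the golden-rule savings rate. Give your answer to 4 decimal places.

Capital per effective worker breaks even when investment replaces (n + g + δ)·k; here n + g + δ = 0.1.
Current steady state (s = 0.21): k* = (0.21/0.1)^(1/0.61) ≈ 3.3746, y* = 3.3746^0.39 ≈ 1.6070, c* = (1−0.21)·1.6070 ≈ 1.2695.
Setting f'(k) = n+g+δ gives 0.39·k^(0.39−1) = 0.1, hence k_gold = (0.39/0.1)^(1/0.61) ≈ 9.3102.
y_gold = 9.3102^0.39 ≈ 2.3872, c_gold = y_gold − 0.1·k_gold ≈ 1.4562.
Gain: Δc = 1.4562 − 1.2695 ≈ 0.1867.

Δc ≈ 0.1867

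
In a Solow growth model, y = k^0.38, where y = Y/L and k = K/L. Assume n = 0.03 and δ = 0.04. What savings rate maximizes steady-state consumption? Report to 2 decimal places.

s_gold = 0.38

The effective depreciation rate is n + δ = 0.03 + 0.04 = 0.07.
At the golden rule MPK = n+δ, and in any Cobb-Douglas steady state s = (n+δ)·k/y = MPK·k/y = capital's share 0.38.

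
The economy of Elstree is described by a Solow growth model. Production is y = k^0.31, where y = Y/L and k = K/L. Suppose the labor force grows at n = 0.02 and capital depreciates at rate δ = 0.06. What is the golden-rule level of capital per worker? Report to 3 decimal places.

k_gold ≈ 7.121

The effective depreciation rate is n + δ = 0.02 + 0.06 = 0.08.
Golden rule sets MPK = n+δ: 0.31·k^(0.31−1) = 0.08, so k_gold = (0.31/0.08)^(1/0.69) ≈ 7.1214.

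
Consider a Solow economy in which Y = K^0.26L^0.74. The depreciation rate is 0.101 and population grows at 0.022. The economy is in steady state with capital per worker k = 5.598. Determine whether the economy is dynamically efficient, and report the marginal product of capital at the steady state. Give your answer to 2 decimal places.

Break-even investment rate: n + δ = 0.022 + 0.101 = 0.123.
MPK = 0.26·k^(0.26−1) = 0.26·5.598^(-0.74) ≈ 0.0727.
MPK < 0.123, so the economy is dynamically inefficient (over-saving).

dynamically inefficient; MPK ≈ 0.07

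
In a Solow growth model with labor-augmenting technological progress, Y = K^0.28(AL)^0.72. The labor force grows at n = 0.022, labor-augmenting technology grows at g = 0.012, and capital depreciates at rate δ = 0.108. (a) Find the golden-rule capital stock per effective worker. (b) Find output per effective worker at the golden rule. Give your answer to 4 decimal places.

(a) k_gold ≈ 2.5677; (b) y_gold ≈ 1.3022

Capital per effective worker breaks even when investment replaces (n + g + δ)·k; here n + g + δ = 0.142.
At the golden rule the marginal product of capital equals n+g+δ: 0.28·k^(0.28−1) = 0.142. Solving, k_gold = (0.28/0.142)^(1/0.72) ≈ 2.5677.
y_gold = 2.5677^0.28 ≈ 1.3022.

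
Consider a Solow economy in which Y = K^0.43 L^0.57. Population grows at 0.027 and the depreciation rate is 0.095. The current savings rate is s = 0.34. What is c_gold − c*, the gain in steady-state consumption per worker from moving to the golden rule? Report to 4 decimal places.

Δc ≈ 0.0444

Capital per worker breaks even when investment replaces (n + δ)·k; here n + δ = 0.122.
Current steady state (s = 0.34): k* = (0.34/0.122)^(1/0.57) ≈ 6.0382, y* = 6.0382^0.43 ≈ 2.1667, c* = (1−0.34)·2.1667 ≈ 1.4300.
Golden rule sets MPK = n+δ: 0.43·k^(0.43−1) = 0.122, so k_gold = (0.43/0.122)^(1/0.57) ≈ 9.1167.
y_gold = 9.1167^0.43 ≈ 2.5866, c_gold = y_gold − 0.122·k_gold ≈ 1.4744.
Gain: Δc = 1.4744 − 1.4300 ≈ 0.0444.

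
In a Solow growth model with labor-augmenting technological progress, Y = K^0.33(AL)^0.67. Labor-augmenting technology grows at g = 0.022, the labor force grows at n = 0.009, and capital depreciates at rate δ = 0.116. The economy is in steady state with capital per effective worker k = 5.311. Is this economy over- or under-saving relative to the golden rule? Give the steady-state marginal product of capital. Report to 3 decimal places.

over-saving; MPK ≈ 0.108

Capital per effective worker breaks even when investment replaces (n + g + δ)·k; here n + g + δ = 0.147.
MPK = 0.33·k^(0.33−1) = 0.33·5.311^(-0.67) ≈ 0.1078.
MPK < 0.147, so the economy is dynamically inefficient (over-saving).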